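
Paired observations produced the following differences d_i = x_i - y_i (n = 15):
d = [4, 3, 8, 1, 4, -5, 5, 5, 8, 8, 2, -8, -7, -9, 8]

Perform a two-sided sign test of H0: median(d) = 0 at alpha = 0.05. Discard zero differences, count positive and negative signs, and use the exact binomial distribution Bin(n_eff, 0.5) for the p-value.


Step 1: Discard zero differences. Original n = 15; n_eff = number of nonzero differences = 15.
Nonzero differences (with sign): +4, +3, +8, +1, +4, -5, +5, +5, +8, +8, +2, -8, -7, -9, +8
Step 2: Count signs: positive = 11, negative = 4.
Step 3: Under H0: P(positive) = 0.5, so the number of positives S ~ Bin(15, 0.5).
Step 4: Two-sided exact p-value = sum of Bin(15,0.5) probabilities at or below the observed probability = 0.118469.
Step 5: alpha = 0.05. fail to reject H0.

n_eff = 15, pos = 11, neg = 4, p = 0.118469, fail to reject H0.


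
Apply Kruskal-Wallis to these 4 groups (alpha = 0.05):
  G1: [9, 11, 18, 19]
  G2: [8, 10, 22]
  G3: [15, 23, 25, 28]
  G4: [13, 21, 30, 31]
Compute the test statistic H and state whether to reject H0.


Step 1: Combine all N = 15 observations and assign midranks.
sorted (value, group, rank): (8,G2,1), (9,G1,2), (10,G2,3), (11,G1,4), (13,G4,5), (15,G3,6), (18,G1,7), (19,G1,8), (21,G4,9), (22,G2,10), (23,G3,11), (25,G3,12), (28,G3,13), (30,G4,14), (31,G4,15)
Step 2: Sum ranks within each group.
R_1 = 21 (n_1 = 4)
R_2 = 14 (n_2 = 3)
R_3 = 42 (n_3 = 4)
R_4 = 43 (n_4 = 4)
Step 3: H = 12/(N(N+1)) * sum(R_i^2/n_i) - 3(N+1)
     = 12/(15*16) * (21^2/4 + 14^2/3 + 42^2/4 + 43^2/4) - 3*16
     = 0.050000 * 1078.83 - 48
     = 5.941667.
Step 4: No ties, so H is used without correction.
Step 5: Under H0, H ~ chi^2(3); p-value = 0.114483.
Step 6: alpha = 0.05. fail to reject H0.

H = 5.9417, df = 3, p = 0.114483, fail to reject H0.


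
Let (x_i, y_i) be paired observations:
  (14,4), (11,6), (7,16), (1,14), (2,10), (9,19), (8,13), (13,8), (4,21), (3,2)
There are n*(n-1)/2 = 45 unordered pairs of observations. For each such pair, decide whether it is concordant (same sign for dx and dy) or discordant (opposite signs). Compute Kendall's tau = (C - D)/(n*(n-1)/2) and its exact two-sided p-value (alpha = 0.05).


Step 1: Enumerate the 45 unordered pairs (i,j) with i<j and classify each by sign(x_j-x_i) * sign(y_j-y_i).
  (1,2):dx=-3,dy=+2->D; (1,3):dx=-7,dy=+12->D; (1,4):dx=-13,dy=+10->D; (1,5):dx=-12,dy=+6->D
  (1,6):dx=-5,dy=+15->D; (1,7):dx=-6,dy=+9->D; (1,8):dx=-1,dy=+4->D; (1,9):dx=-10,dy=+17->D
  (1,10):dx=-11,dy=-2->C; (2,3):dx=-4,dy=+10->D; (2,4):dx=-10,dy=+8->D; (2,5):dx=-9,dy=+4->D
  (2,6):dx=-2,dy=+13->D; (2,7):dx=-3,dy=+7->D; (2,8):dx=+2,dy=+2->C; (2,9):dx=-7,dy=+15->D
  (2,10):dx=-8,dy=-4->C; (3,4):dx=-6,dy=-2->C; (3,5):dx=-5,dy=-6->C; (3,6):dx=+2,dy=+3->C
  (3,7):dx=+1,dy=-3->D; (3,8):dx=+6,dy=-8->D; (3,9):dx=-3,dy=+5->D; (3,10):dx=-4,dy=-14->C
  (4,5):dx=+1,dy=-4->D; (4,6):dx=+8,dy=+5->C; (4,7):dx=+7,dy=-1->D; (4,8):dx=+12,dy=-6->D
  (4,9):dx=+3,dy=+7->C; (4,10):dx=+2,dy=-12->D; (5,6):dx=+7,dy=+9->C; (5,7):dx=+6,dy=+3->C
  (5,8):dx=+11,dy=-2->D; (5,9):dx=+2,dy=+11->C; (5,10):dx=+1,dy=-8->D; (6,7):dx=-1,dy=-6->C
  (6,8):dx=+4,dy=-11->D; (6,9):dx=-5,dy=+2->D; (6,10):dx=-6,dy=-17->C; (7,8):dx=+5,dy=-5->D
  (7,9):dx=-4,dy=+8->D; (7,10):dx=-5,dy=-11->C; (8,9):dx=-9,dy=+13->D; (8,10):dx=-10,dy=-6->C
  (9,10):dx=-1,dy=-19->C
Step 2: C = 17, D = 28, total pairs = 45.
Step 3: tau = (C - D)/(n(n-1)/2) = (17 - 28)/45 = -0.244444.
Step 4: Exact two-sided p-value (enumerate n! = 3628800 permutations of y under H0): p = 0.380720.
Step 5: alpha = 0.05. fail to reject H0.

tau_b = -0.2444 (C=17, D=28), p = 0.380720, fail to reject H0.


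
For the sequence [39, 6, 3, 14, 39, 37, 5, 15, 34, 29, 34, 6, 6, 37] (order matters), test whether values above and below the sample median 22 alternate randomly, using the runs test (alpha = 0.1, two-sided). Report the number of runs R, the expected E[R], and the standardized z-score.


Step 1: Compute median = 22; label A = above, B = below.
Labels in order: ABBBAABBAAABBA  (n_A = 7, n_B = 7)
Step 2: Count runs R = 7.
Step 3: Under H0 (random ordering), E[R] = 2*n_A*n_B/(n_A+n_B) + 1 = 2*7*7/14 + 1 = 8.0000.
        Var[R] = 2*n_A*n_B*(2*n_A*n_B - n_A - n_B) / ((n_A+n_B)^2 * (n_A+n_B-1)) = 8232/2548 = 3.2308.
        SD[R] = 1.7974.
Step 4: Continuity-corrected z = (R + 0.5 - E[R]) / SD[R] = (7 + 0.5 - 8.0000) / 1.7974 = -0.2782.
Step 5: Two-sided p-value via normal approximation = 2*(1 - Phi(|z|)) = 0.780879.
Step 6: alpha = 0.1. fail to reject H0.

R = 7, z = -0.2782, p = 0.780879, fail to reject H0.


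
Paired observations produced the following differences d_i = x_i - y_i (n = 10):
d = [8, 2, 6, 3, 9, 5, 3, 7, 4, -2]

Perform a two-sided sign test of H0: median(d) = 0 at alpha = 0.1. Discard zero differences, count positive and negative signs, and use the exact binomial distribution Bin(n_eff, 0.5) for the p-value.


Step 1: Discard zero differences. Original n = 10; n_eff = number of nonzero differences = 10.
Nonzero differences (with sign): +8, +2, +6, +3, +9, +5, +3, +7, +4, -2
Step 2: Count signs: positive = 9, negative = 1.
Step 3: Under H0: P(positive) = 0.5, so the number of positives S ~ Bin(10, 0.5).
Step 4: Two-sided exact p-value = sum of Bin(10,0.5) probabilities at or below the observed probability = 0.021484.
Step 5: alpha = 0.1. reject H0.

n_eff = 10, pos = 9, neg = 1, p = 0.021484, reject H0.


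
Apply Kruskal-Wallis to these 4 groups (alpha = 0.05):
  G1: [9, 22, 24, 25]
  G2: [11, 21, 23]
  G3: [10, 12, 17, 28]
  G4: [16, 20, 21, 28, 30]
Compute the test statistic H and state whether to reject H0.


Step 1: Combine all N = 16 observations and assign midranks.
sorted (value, group, rank): (9,G1,1), (10,G3,2), (11,G2,3), (12,G3,4), (16,G4,5), (17,G3,6), (20,G4,7), (21,G2,8.5), (21,G4,8.5), (22,G1,10), (23,G2,11), (24,G1,12), (25,G1,13), (28,G3,14.5), (28,G4,14.5), (30,G4,16)
Step 2: Sum ranks within each group.
R_1 = 36 (n_1 = 4)
R_2 = 22.5 (n_2 = 3)
R_3 = 26.5 (n_3 = 4)
R_4 = 51 (n_4 = 5)
Step 3: H = 12/(N(N+1)) * sum(R_i^2/n_i) - 3(N+1)
     = 12/(16*17) * (36^2/4 + 22.5^2/3 + 26.5^2/4 + 51^2/5) - 3*17
     = 0.044118 * 1188.51 - 51
     = 1.434375.
Step 4: Ties present; correction factor C = 1 - 12/(16^3 - 16) = 0.997059. Corrected H = 1.434375 / 0.997059 = 1.438606.
Step 5: Under H0, H ~ chi^2(3); p-value = 0.696511.
Step 6: alpha = 0.05. fail to reject H0.

H = 1.4386, df = 3, p = 0.696511, fail to reject H0.


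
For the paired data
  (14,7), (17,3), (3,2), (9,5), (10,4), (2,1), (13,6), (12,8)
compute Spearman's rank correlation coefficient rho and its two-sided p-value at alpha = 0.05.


Step 1: Rank x and y separately (midranks; no ties here).
rank(x): 14->7, 17->8, 3->2, 9->3, 10->4, 2->1, 13->6, 12->5
rank(y): 7->7, 3->3, 2->2, 5->5, 4->4, 1->1, 6->6, 8->8
Step 2: d_i = R_x(i) - R_y(i); compute d_i^2.
  (7-7)^2=0, (8-3)^2=25, (2-2)^2=0, (3-5)^2=4, (4-4)^2=0, (1-1)^2=0, (6-6)^2=0, (5-8)^2=9
sum(d^2) = 38.
Step 3: rho = 1 - 6*38 / (8*(8^2 - 1)) = 1 - 228/504 = 0.547619.
Step 4: Under H0, t = rho * sqrt((n-2)/(1-rho^2)) = 1.6031 ~ t(6).
Step 5: Two-sided p-value from the t-distribution with 6 df = 0.160026.
Step 6: alpha = 0.05. fail to reject H0.

rho = 0.5476, p = 0.160026, fail to reject H0 at alpha = 0.05.


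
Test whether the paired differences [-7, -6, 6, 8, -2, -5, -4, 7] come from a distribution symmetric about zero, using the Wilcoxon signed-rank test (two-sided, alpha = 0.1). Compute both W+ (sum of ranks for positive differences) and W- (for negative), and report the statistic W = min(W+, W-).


Step 1: Drop any zero differences (none here) and take |d_i|.
|d| = [7, 6, 6, 8, 2, 5, 4, 7]
Step 2: Midrank |d_i| (ties get averaged ranks).
ranks: |7|->6.5, |6|->4.5, |6|->4.5, |8|->8, |2|->1, |5|->3, |4|->2, |7|->6.5
Step 3: Attach original signs; sum ranks with positive sign and with negative sign.
W+ = 4.5 + 8 + 6.5 = 19
W- = 6.5 + 4.5 + 1 + 3 + 2 = 17
(Check: W+ + W- = 36 should equal n(n+1)/2 = 36.)
Step 4: Test statistic W = min(W+, W-) = 17.
Step 5: Ties in |d|, so use the tie-corrected normal approximation.
        E[W] = n(n+1)/4 = 8*9/4 = 18.
        Tie groups: |d|=6 (t=2), |d|=7 (t=2); sum(t^3 - t) = 12.
        Var[W] = n(n+1)(2n+1)/24 - sum(t^3-t)/48 = 1224/24 - 12/48 = 50.75.
        z = (W - E[W]) / sqrt(Var[W]) = (17 - 18) / 7.1239 = -0.1404.
        Two-sided p = 2*Phi(z) = 0.888366.
Step 6: alpha = 0.1. fail to reject H0.

W+ = 19, W- = 17, W = min = 17, p = 0.888366, fail to reject H0.


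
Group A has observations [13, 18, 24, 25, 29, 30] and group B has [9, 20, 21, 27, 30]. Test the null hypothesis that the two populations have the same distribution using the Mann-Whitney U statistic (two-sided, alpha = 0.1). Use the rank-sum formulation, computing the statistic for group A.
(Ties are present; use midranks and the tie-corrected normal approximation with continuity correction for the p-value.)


Step 1: Combine and sort all 11 observations; assign midranks.
sorted (value, group): (9,Y), (13,X), (18,X), (20,Y), (21,Y), (24,X), (25,X), (27,Y), (29,X), (30,X), (30,Y)
ranks: 9->1, 13->2, 18->3, 20->4, 21->5, 24->6, 25->7, 27->8, 29->9, 30->10.5, 30->10.5
Step 2: Rank sum for X: R1 = 2 + 3 + 6 + 7 + 9 + 10.5 = 37.5.
Step 3: U_X = R1 - n1(n1+1)/2 = 37.5 - 6*7/2 = 37.5 - 21 = 16.5.
       U_Y = n1*n2 - U_X = 30 - 16.5 = 13.5.
Step 4: Ties are present, so use the tie-corrected normal approximation (with continuity correction) for the p-value.
Step 5: p-value = 0.854805; compare to alpha = 0.1. fail to reject H0.

U_X = 16.5, p = 0.854805, fail to reject H0 at alpha = 0.1.


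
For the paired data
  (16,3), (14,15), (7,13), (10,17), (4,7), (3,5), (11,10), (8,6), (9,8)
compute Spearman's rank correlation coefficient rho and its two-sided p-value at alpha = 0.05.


Step 1: Rank x and y separately (midranks; no ties here).
rank(x): 16->9, 14->8, 7->3, 10->6, 4->2, 3->1, 11->7, 8->4, 9->5
rank(y): 3->1, 15->8, 13->7, 17->9, 7->4, 5->2, 10->6, 6->3, 8->5
Step 2: d_i = R_x(i) - R_y(i); compute d_i^2.
  (9-1)^2=64, (8-8)^2=0, (3-7)^2=16, (6-9)^2=9, (2-4)^2=4, (1-2)^2=1, (7-6)^2=1, (4-3)^2=1, (5-5)^2=0
sum(d^2) = 96.
Step 3: rho = 1 - 6*96 / (9*(9^2 - 1)) = 1 - 576/720 = 0.200000.
Step 4: Under H0, t = rho * sqrt((n-2)/(1-rho^2)) = 0.5401 ~ t(7).
Step 5: Two-sided p-value from the t-distribution with 7 df = 0.605901.
Step 6: alpha = 0.05. fail to reject H0.

rho = 0.2000, p = 0.605901, fail to reject H0 at alpha = 0.05.


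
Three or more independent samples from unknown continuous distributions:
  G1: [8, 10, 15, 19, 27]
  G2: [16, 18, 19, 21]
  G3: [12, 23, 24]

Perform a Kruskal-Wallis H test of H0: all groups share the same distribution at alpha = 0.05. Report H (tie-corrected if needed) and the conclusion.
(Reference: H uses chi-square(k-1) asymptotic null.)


Step 1: Combine all N = 12 observations and assign midranks.
sorted (value, group, rank): (8,G1,1), (10,G1,2), (12,G3,3), (15,G1,4), (16,G2,5), (18,G2,6), (19,G1,7.5), (19,G2,7.5), (21,G2,9), (23,G3,10), (24,G3,11), (27,G1,12)
Step 2: Sum ranks within each group.
R_1 = 26.5 (n_1 = 5)
R_2 = 27.5 (n_2 = 4)
R_3 = 24 (n_3 = 3)
Step 3: H = 12/(N(N+1)) * sum(R_i^2/n_i) - 3(N+1)
     = 12/(12*13) * (26.5^2/5 + 27.5^2/4 + 24^2/3) - 3*13
     = 0.076923 * 521.513 - 39
     = 1.116346.
Step 4: Ties present; correction factor C = 1 - 6/(12^3 - 12) = 0.996503. Corrected H = 1.116346 / 0.996503 = 1.120263.
Step 5: Under H0, H ~ chi^2(2); p-value = 0.571134.
Step 6: alpha = 0.05. fail to reject H0.

H = 1.1203, df = 2, p = 0.571134, fail to reject H0.


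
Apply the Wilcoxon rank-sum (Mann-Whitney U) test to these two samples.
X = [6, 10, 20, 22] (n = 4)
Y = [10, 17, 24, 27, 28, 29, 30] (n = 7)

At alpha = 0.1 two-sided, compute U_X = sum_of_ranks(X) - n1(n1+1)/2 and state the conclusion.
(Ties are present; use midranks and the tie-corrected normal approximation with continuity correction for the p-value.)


Step 1: Combine and sort all 11 observations; assign midranks.
sorted (value, group): (6,X), (10,X), (10,Y), (17,Y), (20,X), (22,X), (24,Y), (27,Y), (28,Y), (29,Y), (30,Y)
ranks: 6->1, 10->2.5, 10->2.5, 17->4, 20->5, 22->6, 24->7, 27->8, 28->9, 29->10, 30->11
Step 2: Rank sum for X: R1 = 1 + 2.5 + 5 + 6 = 14.5.
Step 3: U_X = R1 - n1(n1+1)/2 = 14.5 - 4*5/2 = 14.5 - 10 = 4.5.
       U_Y = n1*n2 - U_X = 28 - 4.5 = 23.5.
Step 4: Ties are present, so use the tie-corrected normal approximation (with continuity correction) for the p-value.
Step 5: p-value = 0.088247; compare to alpha = 0.1. reject H0.

U_X = 4.5, p = 0.088247, reject H0 at alpha = 0.1.


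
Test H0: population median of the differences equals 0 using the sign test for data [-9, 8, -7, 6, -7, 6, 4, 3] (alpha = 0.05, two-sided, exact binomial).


Step 1: Discard zero differences. Original n = 8; n_eff = number of nonzero differences = 8.
Nonzero differences (with sign): -9, +8, -7, +6, -7, +6, +4, +3
Step 2: Count signs: positive = 5, negative = 3.
Step 3: Under H0: P(positive) = 0.5, so the number of positives S ~ Bin(8, 0.5).
Step 4: Two-sided exact p-value = sum of Bin(8,0.5) probabilities at or below the observed probability = 0.726562.
Step 5: alpha = 0.05. fail to reject H0.

n_eff = 8, pos = 5, neg = 3, p = 0.726562, fail to reject H0.


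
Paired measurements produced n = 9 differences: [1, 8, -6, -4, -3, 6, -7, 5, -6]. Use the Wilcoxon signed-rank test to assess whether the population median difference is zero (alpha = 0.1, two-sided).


Step 1: Drop any zero differences (none here) and take |d_i|.
|d| = [1, 8, 6, 4, 3, 6, 7, 5, 6]
Step 2: Midrank |d_i| (ties get averaged ranks).
ranks: |1|->1, |8|->9, |6|->6, |4|->3, |3|->2, |6|->6, |7|->8, |5|->4, |6|->6
Step 3: Attach original signs; sum ranks with positive sign and with negative sign.
W+ = 1 + 9 + 6 + 4 = 20
W- = 6 + 3 + 2 + 8 + 6 = 25
(Check: W+ + W- = 45 should equal n(n+1)/2 = 45.)
Step 4: Test statistic W = min(W+, W-) = 20.
Step 5: Ties in |d|, so use the tie-corrected normal approximation.
        E[W] = n(n+1)/4 = 9*10/4 = 22.5.
        Tie groups: |d|=6 (t=3); sum(t^3 - t) = 24.
        Var[W] = n(n+1)(2n+1)/24 - sum(t^3-t)/48 = 1710/24 - 24/48 = 70.75.
        z = (W - E[W]) / sqrt(Var[W]) = (20 - 22.5) / 8.4113 = -0.2972.
        Two-sided p = 2*Phi(z) = 0.766299.
Step 6: alpha = 0.1. fail to reject H0.

W+ = 20, W- = 25, W = min = 20, p = 0.766299, fail to reject H0.


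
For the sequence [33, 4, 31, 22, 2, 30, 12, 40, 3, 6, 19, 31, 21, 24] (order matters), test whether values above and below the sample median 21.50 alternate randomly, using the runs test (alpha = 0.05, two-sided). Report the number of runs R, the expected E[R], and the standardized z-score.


Step 1: Compute median = 21.50; label A = above, B = below.
Labels in order: ABAABABABBBABA  (n_A = 7, n_B = 7)
Step 2: Count runs R = 11.
Step 3: Under H0 (random ordering), E[R] = 2*n_A*n_B/(n_A+n_B) + 1 = 2*7*7/14 + 1 = 8.0000.
        Var[R] = 2*n_A*n_B*(2*n_A*n_B - n_A - n_B) / ((n_A+n_B)^2 * (n_A+n_B-1)) = 8232/2548 = 3.2308.
        SD[R] = 1.7974.
Step 4: Continuity-corrected z = (R - 0.5 - E[R]) / SD[R] = (11 - 0.5 - 8.0000) / 1.7974 = 1.3909.
Step 5: Two-sided p-value via normal approximation = 2*(1 - Phi(|z|)) = 0.164264.
Step 6: alpha = 0.05. fail to reject H0.

R = 11, z = 1.3909, p = 0.164264, fail to reject H0.


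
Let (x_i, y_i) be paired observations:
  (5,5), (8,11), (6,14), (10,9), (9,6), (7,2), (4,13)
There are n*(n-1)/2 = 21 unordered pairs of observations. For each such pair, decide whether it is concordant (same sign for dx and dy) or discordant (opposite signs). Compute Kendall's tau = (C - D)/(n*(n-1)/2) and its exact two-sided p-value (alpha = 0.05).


Step 1: Enumerate the 21 unordered pairs (i,j) with i<j and classify each by sign(x_j-x_i) * sign(y_j-y_i).
  (1,2):dx=+3,dy=+6->C; (1,3):dx=+1,dy=+9->C; (1,4):dx=+5,dy=+4->C; (1,5):dx=+4,dy=+1->C
  (1,6):dx=+2,dy=-3->D; (1,7):dx=-1,dy=+8->D; (2,3):dx=-2,dy=+3->D; (2,4):dx=+2,dy=-2->D
  (2,5):dx=+1,dy=-5->D; (2,6):dx=-1,dy=-9->C; (2,7):dx=-4,dy=+2->D; (3,4):dx=+4,dy=-5->D
  (3,5):dx=+3,dy=-8->D; (3,6):dx=+1,dy=-12->D; (3,7):dx=-2,dy=-1->C; (4,5):dx=-1,dy=-3->C
  (4,6):dx=-3,dy=-7->C; (4,7):dx=-6,dy=+4->D; (5,6):dx=-2,dy=-4->C; (5,7):dx=-5,dy=+7->D
  (6,7):dx=-3,dy=+11->D
Step 2: C = 9, D = 12, total pairs = 21.
Step 3: tau = (C - D)/(n(n-1)/2) = (9 - 12)/21 = -0.142857.
Step 4: Exact two-sided p-value (enumerate n! = 5040 permutations of y under H0): p = 0.772619.
Step 5: alpha = 0.05. fail to reject H0.

tau_b = -0.1429 (C=9, D=12), p = 0.772619, fail to reject H0.


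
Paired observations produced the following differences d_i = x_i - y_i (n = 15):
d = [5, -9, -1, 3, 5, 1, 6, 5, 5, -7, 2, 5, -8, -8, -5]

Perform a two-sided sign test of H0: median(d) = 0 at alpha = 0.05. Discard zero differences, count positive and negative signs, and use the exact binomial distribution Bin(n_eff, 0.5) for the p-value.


Step 1: Discard zero differences. Original n = 15; n_eff = number of nonzero differences = 15.
Nonzero differences (with sign): +5, -9, -1, +3, +5, +1, +6, +5, +5, -7, +2, +5, -8, -8, -5
Step 2: Count signs: positive = 9, negative = 6.
Step 3: Under H0: P(positive) = 0.5, so the number of positives S ~ Bin(15, 0.5).
Step 4: Two-sided exact p-value = sum of Bin(15,0.5) probabilities at or below the observed probability = 0.607239.
Step 5: alpha = 0.05. fail to reject H0.

n_eff = 15, pos = 9, neg = 6, p = 0.607239, fail to reject H0.


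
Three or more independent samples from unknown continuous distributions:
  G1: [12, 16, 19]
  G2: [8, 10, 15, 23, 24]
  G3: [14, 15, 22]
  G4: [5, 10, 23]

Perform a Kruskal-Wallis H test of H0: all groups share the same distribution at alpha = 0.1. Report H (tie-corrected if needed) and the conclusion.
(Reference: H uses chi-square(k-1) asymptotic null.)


Step 1: Combine all N = 14 observations and assign midranks.
sorted (value, group, rank): (5,G4,1), (8,G2,2), (10,G2,3.5), (10,G4,3.5), (12,G1,5), (14,G3,6), (15,G2,7.5), (15,G3,7.5), (16,G1,9), (19,G1,10), (22,G3,11), (23,G2,12.5), (23,G4,12.5), (24,G2,14)
Step 2: Sum ranks within each group.
R_1 = 24 (n_1 = 3)
R_2 = 39.5 (n_2 = 5)
R_3 = 24.5 (n_3 = 3)
R_4 = 17 (n_4 = 3)
Step 3: H = 12/(N(N+1)) * sum(R_i^2/n_i) - 3(N+1)
     = 12/(14*15) * (24^2/3 + 39.5^2/5 + 24.5^2/3 + 17^2/3) - 3*15
     = 0.057143 * 800.467 - 45
     = 0.740952.
Step 4: Ties present; correction factor C = 1 - 18/(14^3 - 14) = 0.993407. Corrected H = 0.740952 / 0.993407 = 0.745870.
Step 5: Under H0, H ~ chi^2(3); p-value = 0.862365.
Step 6: alpha = 0.1. fail to reject H0.

H = 0.7459, df = 3, p = 0.862365, fail to reject H0.


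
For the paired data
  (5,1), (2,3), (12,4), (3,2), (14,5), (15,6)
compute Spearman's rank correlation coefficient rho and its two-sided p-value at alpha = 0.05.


Step 1: Rank x and y separately (midranks; no ties here).
rank(x): 5->3, 2->1, 12->4, 3->2, 14->5, 15->6
rank(y): 1->1, 3->3, 4->4, 2->2, 5->5, 6->6
Step 2: d_i = R_x(i) - R_y(i); compute d_i^2.
  (3-1)^2=4, (1-3)^2=4, (4-4)^2=0, (2-2)^2=0, (5-5)^2=0, (6-6)^2=0
sum(d^2) = 8.
Step 3: rho = 1 - 6*8 / (6*(6^2 - 1)) = 1 - 48/210 = 0.771429.
Step 4: Under H0, t = rho * sqrt((n-2)/(1-rho^2)) = 2.4247 ~ t(4).
Step 5: Two-sided p-value from the t-distribution with 4 df = 0.072397.
Step 6: alpha = 0.05. fail to reject H0.

rho = 0.7714, p = 0.072397, fail to reject H0 at alpha = 0.05.


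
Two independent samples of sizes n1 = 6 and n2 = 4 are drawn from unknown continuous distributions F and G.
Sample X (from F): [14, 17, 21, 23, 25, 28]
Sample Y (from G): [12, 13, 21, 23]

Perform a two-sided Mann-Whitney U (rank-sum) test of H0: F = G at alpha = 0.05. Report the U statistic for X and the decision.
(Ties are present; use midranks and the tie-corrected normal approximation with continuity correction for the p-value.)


Step 1: Combine and sort all 10 observations; assign midranks.
sorted (value, group): (12,Y), (13,Y), (14,X), (17,X), (21,X), (21,Y), (23,X), (23,Y), (25,X), (28,X)
ranks: 12->1, 13->2, 14->3, 17->4, 21->5.5, 21->5.5, 23->7.5, 23->7.5, 25->9, 28->10
Step 2: Rank sum for X: R1 = 3 + 4 + 5.5 + 7.5 + 9 + 10 = 39.
Step 3: U_X = R1 - n1(n1+1)/2 = 39 - 6*7/2 = 39 - 21 = 18.
       U_Y = n1*n2 - U_X = 24 - 18 = 6.
Step 4: Ties are present, so use the tie-corrected normal approximation (with continuity correction) for the p-value.
Step 5: p-value = 0.238089; compare to alpha = 0.05. fail to reject H0.

U_X = 18, p = 0.238089, fail to reject H0 at alpha = 0.05.


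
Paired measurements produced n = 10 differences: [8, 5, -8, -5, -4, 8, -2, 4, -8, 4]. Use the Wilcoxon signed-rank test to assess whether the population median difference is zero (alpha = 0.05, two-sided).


Step 1: Drop any zero differences (none here) and take |d_i|.
|d| = [8, 5, 8, 5, 4, 8, 2, 4, 8, 4]
Step 2: Midrank |d_i| (ties get averaged ranks).
ranks: |8|->8.5, |5|->5.5, |8|->8.5, |5|->5.5, |4|->3, |8|->8.5, |2|->1, |4|->3, |8|->8.5, |4|->3
Step 3: Attach original signs; sum ranks with positive sign and with negative sign.
W+ = 8.5 + 5.5 + 8.5 + 3 + 3 = 28.5
W- = 8.5 + 5.5 + 3 + 1 + 8.5 = 26.5
(Check: W+ + W- = 55 should equal n(n+1)/2 = 55.)
Step 4: Test statistic W = min(W+, W-) = 26.5.
Step 5: Ties in |d|, so use the tie-corrected normal approximation.
        E[W] = n(n+1)/4 = 10*11/4 = 27.5.
        Tie groups: |d|=4 (t=3), |d|=5 (t=2), |d|=8 (t=4); sum(t^3 - t) = 90.
        Var[W] = n(n+1)(2n+1)/24 - sum(t^3-t)/48 = 2310/24 - 90/48 = 94.375.
        z = (W - E[W]) / sqrt(Var[W]) = (26.5 - 27.5) / 9.7147 = -0.1029.
        Two-sided p = 2*Phi(z) = 0.918013.
Step 6: alpha = 0.05. fail to reject H0.

W+ = 28.5, W- = 26.5, W = min = 26.5, p = 0.918013, fail to reject H0.


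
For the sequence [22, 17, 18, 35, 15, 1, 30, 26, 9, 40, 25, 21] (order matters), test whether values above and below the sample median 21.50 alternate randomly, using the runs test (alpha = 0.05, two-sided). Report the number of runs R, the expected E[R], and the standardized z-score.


Step 1: Compute median = 21.50; label A = above, B = below.
Labels in order: ABBABBAABAAB  (n_A = 6, n_B = 6)
Step 2: Count runs R = 8.
Step 3: Under H0 (random ordering), E[R] = 2*n_A*n_B/(n_A+n_B) + 1 = 2*6*6/12 + 1 = 7.0000.
        Var[R] = 2*n_A*n_B*(2*n_A*n_B - n_A - n_B) / ((n_A+n_B)^2 * (n_A+n_B-1)) = 4320/1584 = 2.7273.
        SD[R] = 1.6514.
Step 4: Continuity-corrected z = (R - 0.5 - E[R]) / SD[R] = (8 - 0.5 - 7.0000) / 1.6514 = 0.3028.
Step 5: Two-sided p-value via normal approximation = 2*(1 - Phi(|z|)) = 0.762069.
Step 6: alpha = 0.05. fail to reject H0.

R = 8, z = 0.3028, p = 0.762069, fail to reject H0.


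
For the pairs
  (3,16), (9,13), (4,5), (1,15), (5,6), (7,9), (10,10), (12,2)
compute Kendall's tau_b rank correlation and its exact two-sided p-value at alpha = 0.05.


Step 1: Enumerate the 28 unordered pairs (i,j) with i<j and classify each by sign(x_j-x_i) * sign(y_j-y_i).
  (1,2):dx=+6,dy=-3->D; (1,3):dx=+1,dy=-11->D; (1,4):dx=-2,dy=-1->C; (1,5):dx=+2,dy=-10->D
  (1,6):dx=+4,dy=-7->D; (1,7):dx=+7,dy=-6->D; (1,8):dx=+9,dy=-14->D; (2,3):dx=-5,dy=-8->C
  (2,4):dx=-8,dy=+2->D; (2,5):dx=-4,dy=-7->C; (2,6):dx=-2,dy=-4->C; (2,7):dx=+1,dy=-3->D
  (2,8):dx=+3,dy=-11->D; (3,4):dx=-3,dy=+10->D; (3,5):dx=+1,dy=+1->C; (3,6):dx=+3,dy=+4->C
  (3,7):dx=+6,dy=+5->C; (3,8):dx=+8,dy=-3->D; (4,5):dx=+4,dy=-9->D; (4,6):dx=+6,dy=-6->D
  (4,7):dx=+9,dy=-5->D; (4,8):dx=+11,dy=-13->D; (5,6):dx=+2,dy=+3->C; (5,7):dx=+5,dy=+4->C
  (5,8):dx=+7,dy=-4->D; (6,7):dx=+3,dy=+1->C; (6,8):dx=+5,dy=-7->D; (7,8):dx=+2,dy=-8->D
Step 2: C = 10, D = 18, total pairs = 28.
Step 3: tau = (C - D)/(n(n-1)/2) = (10 - 18)/28 = -0.285714.
Step 4: Exact two-sided p-value (enumerate n! = 40320 permutations of y under H0): p = 0.398760.
Step 5: alpha = 0.05. fail to reject H0.

tau_b = -0.2857 (C=10, D=18), p = 0.398760, fail to reject H0.


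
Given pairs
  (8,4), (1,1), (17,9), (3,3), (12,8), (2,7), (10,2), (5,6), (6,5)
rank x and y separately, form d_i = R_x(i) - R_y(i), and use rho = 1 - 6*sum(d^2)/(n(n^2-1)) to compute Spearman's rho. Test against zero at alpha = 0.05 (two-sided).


Step 1: Rank x and y separately (midranks; no ties here).
rank(x): 8->6, 1->1, 17->9, 3->3, 12->8, 2->2, 10->7, 5->4, 6->5
rank(y): 4->4, 1->1, 9->9, 3->3, 8->8, 7->7, 2->2, 6->6, 5->5
Step 2: d_i = R_x(i) - R_y(i); compute d_i^2.
  (6-4)^2=4, (1-1)^2=0, (9-9)^2=0, (3-3)^2=0, (8-8)^2=0, (2-7)^2=25, (7-2)^2=25, (4-6)^2=4, (5-5)^2=0
sum(d^2) = 58.
Step 3: rho = 1 - 6*58 / (9*(9^2 - 1)) = 1 - 348/720 = 0.516667.
Step 4: Under H0, t = rho * sqrt((n-2)/(1-rho^2)) = 1.5966 ~ t(7).
Step 5: Two-sided p-value from the t-distribution with 7 df = 0.154390.
Step 6: alpha = 0.05. fail to reject H0.

rho = 0.5167, p = 0.154390, fail to reject H0 at alpha = 0.05.


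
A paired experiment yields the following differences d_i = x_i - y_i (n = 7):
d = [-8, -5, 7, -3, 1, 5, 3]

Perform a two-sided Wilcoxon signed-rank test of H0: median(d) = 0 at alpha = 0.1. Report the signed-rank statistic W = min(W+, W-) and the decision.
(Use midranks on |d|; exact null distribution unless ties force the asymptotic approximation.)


Step 1: Drop any zero differences (none here) and take |d_i|.
|d| = [8, 5, 7, 3, 1, 5, 3]
Step 2: Midrank |d_i| (ties get averaged ranks).
ranks: |8|->7, |5|->4.5, |7|->6, |3|->2.5, |1|->1, |5|->4.5, |3|->2.5
Step 3: Attach original signs; sum ranks with positive sign and with negative sign.
W+ = 6 + 1 + 4.5 + 2.5 = 14
W- = 7 + 4.5 + 2.5 = 14
(Check: W+ + W- = 28 should equal n(n+1)/2 = 28.)
Step 4: Test statistic W = min(W+, W-) = 14.
Step 5: Ties in |d|, so use the tie-corrected normal approximation.
        E[W] = n(n+1)/4 = 7*8/4 = 14.
        Tie groups: |d|=3 (t=2), |d|=5 (t=2); sum(t^3 - t) = 12.
        Var[W] = n(n+1)(2n+1)/24 - sum(t^3-t)/48 = 840/24 - 12/48 = 34.75.
        z = (W - E[W]) / sqrt(Var[W]) = (14 - 14) / 5.8949 = 0.0000.
        Two-sided p = 2*Phi(z) = 1.000000.
Step 6: alpha = 0.1. fail to reject H0.

W+ = 14, W- = 14, W = min = 14, p = 1.000000, fail to reject H0.


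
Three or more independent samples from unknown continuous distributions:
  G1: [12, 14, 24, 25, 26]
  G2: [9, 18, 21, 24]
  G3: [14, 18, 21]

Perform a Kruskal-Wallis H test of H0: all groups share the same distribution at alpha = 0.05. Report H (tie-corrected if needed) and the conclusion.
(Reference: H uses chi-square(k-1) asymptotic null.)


Step 1: Combine all N = 12 observations and assign midranks.
sorted (value, group, rank): (9,G2,1), (12,G1,2), (14,G1,3.5), (14,G3,3.5), (18,G2,5.5), (18,G3,5.5), (21,G2,7.5), (21,G3,7.5), (24,G1,9.5), (24,G2,9.5), (25,G1,11), (26,G1,12)
Step 2: Sum ranks within each group.
R_1 = 38 (n_1 = 5)
R_2 = 23.5 (n_2 = 4)
R_3 = 16.5 (n_3 = 3)
Step 3: H = 12/(N(N+1)) * sum(R_i^2/n_i) - 3(N+1)
     = 12/(12*13) * (38^2/5 + 23.5^2/4 + 16.5^2/3) - 3*13
     = 0.076923 * 517.612 - 39
     = 0.816346.
Step 4: Ties present; correction factor C = 1 - 24/(12^3 - 12) = 0.986014. Corrected H = 0.816346 / 0.986014 = 0.827926.
Step 5: Under H0, H ~ chi^2(2); p-value = 0.661026.
Step 6: alpha = 0.05. fail to reject H0.

H = 0.8279, df = 2, p = 0.661026, fail to reject H0.


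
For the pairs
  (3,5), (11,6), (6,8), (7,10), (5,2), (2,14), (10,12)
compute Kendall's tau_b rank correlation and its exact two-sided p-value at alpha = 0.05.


Step 1: Enumerate the 21 unordered pairs (i,j) with i<j and classify each by sign(x_j-x_i) * sign(y_j-y_i).
  (1,2):dx=+8,dy=+1->C; (1,3):dx=+3,dy=+3->C; (1,4):dx=+4,dy=+5->C; (1,5):dx=+2,dy=-3->D
  (1,6):dx=-1,dy=+9->D; (1,7):dx=+7,dy=+7->C; (2,3):dx=-5,dy=+2->D; (2,4):dx=-4,dy=+4->D
  (2,5):dx=-6,dy=-4->C; (2,6):dx=-9,dy=+8->D; (2,7):dx=-1,dy=+6->D; (3,4):dx=+1,dy=+2->C
  (3,5):dx=-1,dy=-6->C; (3,6):dx=-4,dy=+6->D; (3,7):dx=+4,dy=+4->C; (4,5):dx=-2,dy=-8->C
  (4,6):dx=-5,dy=+4->D; (4,7):dx=+3,dy=+2->C; (5,6):dx=-3,dy=+12->D; (5,7):dx=+5,dy=+10->C
  (6,7):dx=+8,dy=-2->D
Step 2: C = 11, D = 10, total pairs = 21.
Step 3: tau = (C - D)/(n(n-1)/2) = (11 - 10)/21 = 0.047619.
Step 4: Exact two-sided p-value (enumerate n! = 5040 permutations of y under H0): p = 1.000000.
Step 5: alpha = 0.05. fail to reject H0.

tau_b = 0.0476 (C=11, D=10), p = 1.000000, fail to reject H0.


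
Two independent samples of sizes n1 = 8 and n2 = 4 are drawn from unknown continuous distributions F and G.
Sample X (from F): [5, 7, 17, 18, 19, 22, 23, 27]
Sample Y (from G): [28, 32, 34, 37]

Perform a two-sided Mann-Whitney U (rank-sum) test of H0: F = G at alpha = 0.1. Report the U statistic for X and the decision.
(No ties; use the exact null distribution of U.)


Step 1: Combine and sort all 12 observations; assign midranks.
sorted (value, group): (5,X), (7,X), (17,X), (18,X), (19,X), (22,X), (23,X), (27,X), (28,Y), (32,Y), (34,Y), (37,Y)
ranks: 5->1, 7->2, 17->3, 18->4, 19->5, 22->6, 23->7, 27->8, 28->9, 32->10, 34->11, 37->12
Step 2: Rank sum for X: R1 = 1 + 2 + 3 + 4 + 5 + 6 + 7 + 8 = 36.
Step 3: U_X = R1 - n1(n1+1)/2 = 36 - 8*9/2 = 36 - 36 = 0.
       U_Y = n1*n2 - U_X = 32 - 0 = 32.
Step 4: No ties, so the exact null distribution of U (based on enumerating the C(12,8) = 495 equally likely rank assignments) gives the two-sided p-value.
Step 5: p-value = 0.004040; compare to alpha = 0.1. reject H0.

U_X = 0, p = 0.004040, reject H0 at alpha = 0.1.


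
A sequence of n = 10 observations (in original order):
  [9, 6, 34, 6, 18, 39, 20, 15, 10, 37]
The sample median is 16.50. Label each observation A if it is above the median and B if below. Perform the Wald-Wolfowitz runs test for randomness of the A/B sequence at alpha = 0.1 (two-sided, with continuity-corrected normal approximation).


Step 1: Compute median = 16.50; label A = above, B = below.
Labels in order: BBABAAABBA  (n_A = 5, n_B = 5)
Step 2: Count runs R = 6.
Step 3: Under H0 (random ordering), E[R] = 2*n_A*n_B/(n_A+n_B) + 1 = 2*5*5/10 + 1 = 6.0000.
        Var[R] = 2*n_A*n_B*(2*n_A*n_B - n_A - n_B) / ((n_A+n_B)^2 * (n_A+n_B-1)) = 2000/900 = 2.2222.
        SD[R] = 1.4907.
Step 4: R = E[R], so z = 0 with no continuity correction.
Step 5: Two-sided p-value via normal approximation = 2*(1 - Phi(|z|)) = 1.000000.
Step 6: alpha = 0.1. fail to reject H0.

R = 6, z = 0.0000, p = 1.000000, fail to reject H0.


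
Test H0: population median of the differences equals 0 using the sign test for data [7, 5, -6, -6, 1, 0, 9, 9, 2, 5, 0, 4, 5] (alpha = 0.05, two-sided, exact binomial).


Step 1: Discard zero differences. Original n = 13; n_eff = number of nonzero differences = 11.
Nonzero differences (with sign): +7, +5, -6, -6, +1, +9, +9, +2, +5, +4, +5
Step 2: Count signs: positive = 9, negative = 2.
Step 3: Under H0: P(positive) = 0.5, so the number of positives S ~ Bin(11, 0.5).
Step 4: Two-sided exact p-value = sum of Bin(11,0.5) probabilities at or below the observed probability = 0.065430.
Step 5: alpha = 0.05. fail to reject H0.

n_eff = 11, pos = 9, neg = 2, p = 0.065430, fail to reject H0.


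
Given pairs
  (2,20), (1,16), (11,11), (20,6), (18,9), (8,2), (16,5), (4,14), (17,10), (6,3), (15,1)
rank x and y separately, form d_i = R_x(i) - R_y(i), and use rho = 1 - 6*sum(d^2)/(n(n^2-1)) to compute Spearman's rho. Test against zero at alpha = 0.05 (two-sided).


Step 1: Rank x and y separately (midranks; no ties here).
rank(x): 2->2, 1->1, 11->6, 20->11, 18->10, 8->5, 16->8, 4->3, 17->9, 6->4, 15->7
rank(y): 20->11, 16->10, 11->8, 6->5, 9->6, 2->2, 5->4, 14->9, 10->7, 3->3, 1->1
Step 2: d_i = R_x(i) - R_y(i); compute d_i^2.
  (2-11)^2=81, (1-10)^2=81, (6-8)^2=4, (11-5)^2=36, (10-6)^2=16, (5-2)^2=9, (8-4)^2=16, (3-9)^2=36, (9-7)^2=4, (4-3)^2=1, (7-1)^2=36
sum(d^2) = 320.
Step 3: rho = 1 - 6*320 / (11*(11^2 - 1)) = 1 - 1920/1320 = -0.454545.
Step 4: Under H0, t = rho * sqrt((n-2)/(1-rho^2)) = -1.5309 ~ t(9).
Step 5: Two-sided p-value from the t-distribution with 9 df = 0.160145.
Step 6: alpha = 0.05. fail to reject H0.

rho = -0.4545, p = 0.160145, fail to reject H0 at alpha = 0.05.


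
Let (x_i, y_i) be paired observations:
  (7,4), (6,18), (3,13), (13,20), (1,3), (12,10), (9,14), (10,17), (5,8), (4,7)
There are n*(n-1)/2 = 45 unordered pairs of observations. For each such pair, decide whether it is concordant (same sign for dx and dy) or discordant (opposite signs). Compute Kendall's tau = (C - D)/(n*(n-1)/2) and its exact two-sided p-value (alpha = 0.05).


Step 1: Enumerate the 45 unordered pairs (i,j) with i<j and classify each by sign(x_j-x_i) * sign(y_j-y_i).
  (1,2):dx=-1,dy=+14->D; (1,3):dx=-4,dy=+9->D; (1,4):dx=+6,dy=+16->C; (1,5):dx=-6,dy=-1->C
  (1,6):dx=+5,dy=+6->C; (1,7):dx=+2,dy=+10->C; (1,8):dx=+3,dy=+13->C; (1,9):dx=-2,dy=+4->D
  (1,10):dx=-3,dy=+3->D; (2,3):dx=-3,dy=-5->C; (2,4):dx=+7,dy=+2->C; (2,5):dx=-5,dy=-15->C
  (2,6):dx=+6,dy=-8->D; (2,7):dx=+3,dy=-4->D; (2,8):dx=+4,dy=-1->D; (2,9):dx=-1,dy=-10->C
  (2,10):dx=-2,dy=-11->C; (3,4):dx=+10,dy=+7->C; (3,5):dx=-2,dy=-10->C; (3,6):dx=+9,dy=-3->D
  (3,7):dx=+6,dy=+1->C; (3,8):dx=+7,dy=+4->C; (3,9):dx=+2,dy=-5->D; (3,10):dx=+1,dy=-6->D
  (4,5):dx=-12,dy=-17->C; (4,6):dx=-1,dy=-10->C; (4,7):dx=-4,dy=-6->C; (4,8):dx=-3,dy=-3->C
  (4,9):dx=-8,dy=-12->C; (4,10):dx=-9,dy=-13->C; (5,6):dx=+11,dy=+7->C; (5,7):dx=+8,dy=+11->C
  (5,8):dx=+9,dy=+14->C; (5,9):dx=+4,dy=+5->C; (5,10):dx=+3,dy=+4->C; (6,7):dx=-3,dy=+4->D
  (6,8):dx=-2,dy=+7->D; (6,9):dx=-7,dy=-2->C; (6,10):dx=-8,dy=-3->C; (7,8):dx=+1,dy=+3->C
  (7,9):dx=-4,dy=-6->C; (7,10):dx=-5,dy=-7->C; (8,9):dx=-5,dy=-9->C; (8,10):dx=-6,dy=-10->C
  (9,10):dx=-1,dy=-1->C
Step 2: C = 33, D = 12, total pairs = 45.
Step 3: tau = (C - D)/(n(n-1)/2) = (33 - 12)/45 = 0.466667.
Step 4: Exact two-sided p-value (enumerate n! = 3628800 permutations of y under H0): p = 0.072550.
Step 5: alpha = 0.05. fail to reject H0.

tau_b = 0.4667 (C=33, D=12), p = 0.072550, fail to reject H0.


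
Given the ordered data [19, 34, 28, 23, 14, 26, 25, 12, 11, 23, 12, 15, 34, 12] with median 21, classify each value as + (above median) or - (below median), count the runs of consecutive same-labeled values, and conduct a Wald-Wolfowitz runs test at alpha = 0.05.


Step 1: Compute median = 21; label A = above, B = below.
Labels in order: BAAABAABBABBAB  (n_A = 7, n_B = 7)
Step 2: Count runs R = 9.
Step 3: Under H0 (random ordering), E[R] = 2*n_A*n_B/(n_A+n_B) + 1 = 2*7*7/14 + 1 = 8.0000.
        Var[R] = 2*n_A*n_B*(2*n_A*n_B - n_A - n_B) / ((n_A+n_B)^2 * (n_A+n_B-1)) = 8232/2548 = 3.2308.
        SD[R] = 1.7974.
Step 4: Continuity-corrected z = (R - 0.5 - E[R]) / SD[R] = (9 - 0.5 - 8.0000) / 1.7974 = 0.2782.
Step 5: Two-sided p-value via normal approximation = 2*(1 - Phi(|z|)) = 0.780879.
Step 6: alpha = 0.05. fail to reject H0.

R = 9, z = 0.2782, p = 0.780879, fail to reject H0.


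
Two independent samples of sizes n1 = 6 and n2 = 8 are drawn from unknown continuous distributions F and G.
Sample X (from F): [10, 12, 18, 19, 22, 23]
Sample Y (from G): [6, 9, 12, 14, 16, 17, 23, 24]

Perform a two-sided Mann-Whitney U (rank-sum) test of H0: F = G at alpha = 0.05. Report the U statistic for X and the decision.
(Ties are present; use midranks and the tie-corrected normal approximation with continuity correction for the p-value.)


Step 1: Combine and sort all 14 observations; assign midranks.
sorted (value, group): (6,Y), (9,Y), (10,X), (12,X), (12,Y), (14,Y), (16,Y), (17,Y), (18,X), (19,X), (22,X), (23,X), (23,Y), (24,Y)
ranks: 6->1, 9->2, 10->3, 12->4.5, 12->4.5, 14->6, 16->7, 17->8, 18->9, 19->10, 22->11, 23->12.5, 23->12.5, 24->14
Step 2: Rank sum for X: R1 = 3 + 4.5 + 9 + 10 + 11 + 12.5 = 50.
Step 3: U_X = R1 - n1(n1+1)/2 = 50 - 6*7/2 = 50 - 21 = 29.
       U_Y = n1*n2 - U_X = 48 - 29 = 19.
Step 4: Ties are present, so use the tie-corrected normal approximation (with continuity correction) for the p-value.
Step 5: p-value = 0.560413; compare to alpha = 0.05. fail to reject H0.

U_X = 29, p = 0.560413, fail to reject H0 at alpha = 0.05.


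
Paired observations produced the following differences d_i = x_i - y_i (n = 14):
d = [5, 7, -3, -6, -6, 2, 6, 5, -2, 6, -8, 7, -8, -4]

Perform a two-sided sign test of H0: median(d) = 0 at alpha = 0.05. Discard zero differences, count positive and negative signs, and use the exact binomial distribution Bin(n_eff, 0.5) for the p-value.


Step 1: Discard zero differences. Original n = 14; n_eff = number of nonzero differences = 14.
Nonzero differences (with sign): +5, +7, -3, -6, -6, +2, +6, +5, -2, +6, -8, +7, -8, -4
Step 2: Count signs: positive = 7, negative = 7.
Step 3: Under H0: P(positive) = 0.5, so the number of positives S ~ Bin(14, 0.5).
Step 4: Two-sided exact p-value = sum of Bin(14,0.5) probabilities at or below the observed probability = 1.000000.
Step 5: alpha = 0.05. fail to reject H0.

n_eff = 14, pos = 7, neg = 7, p = 1.000000, fail to reject H0.


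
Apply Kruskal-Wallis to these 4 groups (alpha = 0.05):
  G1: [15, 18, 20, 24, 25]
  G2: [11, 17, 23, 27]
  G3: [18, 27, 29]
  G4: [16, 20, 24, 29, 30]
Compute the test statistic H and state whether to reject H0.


Step 1: Combine all N = 17 observations and assign midranks.
sorted (value, group, rank): (11,G2,1), (15,G1,2), (16,G4,3), (17,G2,4), (18,G1,5.5), (18,G3,5.5), (20,G1,7.5), (20,G4,7.5), (23,G2,9), (24,G1,10.5), (24,G4,10.5), (25,G1,12), (27,G2,13.5), (27,G3,13.5), (29,G3,15.5), (29,G4,15.5), (30,G4,17)
Step 2: Sum ranks within each group.
R_1 = 37.5 (n_1 = 5)
R_2 = 27.5 (n_2 = 4)
R_3 = 34.5 (n_3 = 3)
R_4 = 53.5 (n_4 = 5)
Step 3: H = 12/(N(N+1)) * sum(R_i^2/n_i) - 3(N+1)
     = 12/(17*18) * (37.5^2/5 + 27.5^2/4 + 34.5^2/3 + 53.5^2/5) - 3*18
     = 0.039216 * 1439.51 - 54
     = 2.451471.
Step 4: Ties present; correction factor C = 1 - 30/(17^3 - 17) = 0.993873. Corrected H = 2.451471 / 0.993873 = 2.466584.
Step 5: Under H0, H ~ chi^2(3); p-value = 0.481360.
Step 6: alpha = 0.05. fail to reject H0.

H = 2.4666, df = 3, p = 0.481360, fail to reject H0.


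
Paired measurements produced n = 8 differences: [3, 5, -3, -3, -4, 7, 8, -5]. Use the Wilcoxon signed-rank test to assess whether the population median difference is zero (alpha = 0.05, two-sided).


Step 1: Drop any zero differences (none here) and take |d_i|.
|d| = [3, 5, 3, 3, 4, 7, 8, 5]
Step 2: Midrank |d_i| (ties get averaged ranks).
ranks: |3|->2, |5|->5.5, |3|->2, |3|->2, |4|->4, |7|->7, |8|->8, |5|->5.5
Step 3: Attach original signs; sum ranks with positive sign and with negative sign.
W+ = 2 + 5.5 + 7 + 8 = 22.5
W- = 2 + 2 + 4 + 5.5 = 13.5
(Check: W+ + W- = 36 should equal n(n+1)/2 = 36.)
Step 4: Test statistic W = min(W+, W-) = 13.5.
Step 5: Ties in |d|, so use the tie-corrected normal approximation.
        E[W] = n(n+1)/4 = 8*9/4 = 18.
        Tie groups: |d|=3 (t=3), |d|=5 (t=2); sum(t^3 - t) = 30.
        Var[W] = n(n+1)(2n+1)/24 - sum(t^3-t)/48 = 1224/24 - 30/48 = 50.375.
        z = (W - E[W]) / sqrt(Var[W]) = (13.5 - 18) / 7.0975 = -0.6340.
        Two-sided p = 2*Phi(z) = 0.526066.
Step 6: alpha = 0.05. fail to reject H0.

W+ = 22.5, W- = 13.5, W = min = 13.5, p = 0.526066, fail to reject H0.


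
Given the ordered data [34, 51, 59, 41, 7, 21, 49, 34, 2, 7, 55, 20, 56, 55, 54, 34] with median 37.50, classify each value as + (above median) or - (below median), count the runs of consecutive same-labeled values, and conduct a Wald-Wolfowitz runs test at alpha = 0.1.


Step 1: Compute median = 37.50; label A = above, B = below.
Labels in order: BAAABBABBBABAAAB  (n_A = 8, n_B = 8)
Step 2: Count runs R = 9.
Step 3: Under H0 (random ordering), E[R] = 2*n_A*n_B/(n_A+n_B) + 1 = 2*8*8/16 + 1 = 9.0000.
        Var[R] = 2*n_A*n_B*(2*n_A*n_B - n_A - n_B) / ((n_A+n_B)^2 * (n_A+n_B-1)) = 14336/3840 = 3.7333.
        SD[R] = 1.9322.
Step 4: R = E[R], so z = 0 with no continuity correction.
Step 5: Two-sided p-value via normal approximation = 2*(1 - Phi(|z|)) = 1.000000.
Step 6: alpha = 0.1. fail to reject H0.

R = 9, z = 0.0000, p = 1.000000, fail to reject H0.


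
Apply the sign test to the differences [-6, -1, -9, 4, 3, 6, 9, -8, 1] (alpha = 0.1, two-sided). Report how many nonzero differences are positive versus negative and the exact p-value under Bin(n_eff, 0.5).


Step 1: Discard zero differences. Original n = 9; n_eff = number of nonzero differences = 9.
Nonzero differences (with sign): -6, -1, -9, +4, +3, +6, +9, -8, +1
Step 2: Count signs: positive = 5, negative = 4.
Step 3: Under H0: P(positive) = 0.5, so the number of positives S ~ Bin(9, 0.5).
Step 4: Two-sided exact p-value = sum of Bin(9,0.5) probabilities at or below the observed probability = 1.000000.
Step 5: alpha = 0.1. fail to reject H0.

n_eff = 9, pos = 5, neg = 4, p = 1.000000, fail to reject H0.


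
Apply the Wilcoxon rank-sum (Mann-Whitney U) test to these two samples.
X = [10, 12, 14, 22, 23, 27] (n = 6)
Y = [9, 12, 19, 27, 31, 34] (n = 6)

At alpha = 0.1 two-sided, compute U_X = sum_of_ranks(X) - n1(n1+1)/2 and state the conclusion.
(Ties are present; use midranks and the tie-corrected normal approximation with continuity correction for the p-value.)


Step 1: Combine and sort all 12 observations; assign midranks.
sorted (value, group): (9,Y), (10,X), (12,X), (12,Y), (14,X), (19,Y), (22,X), (23,X), (27,X), (27,Y), (31,Y), (34,Y)
ranks: 9->1, 10->2, 12->3.5, 12->3.5, 14->5, 19->6, 22->7, 23->8, 27->9.5, 27->9.5, 31->11, 34->12
Step 2: Rank sum for X: R1 = 2 + 3.5 + 5 + 7 + 8 + 9.5 = 35.
Step 3: U_X = R1 - n1(n1+1)/2 = 35 - 6*7/2 = 35 - 21 = 14.
       U_Y = n1*n2 - U_X = 36 - 14 = 22.
Step 4: Ties are present, so use the tie-corrected normal approximation (with continuity correction) for the p-value.
Step 5: p-value = 0.573831; compare to alpha = 0.1. fail to reject H0.

U_X = 14, p = 0.573831, fail to reject H0 at alpha = 0.1.
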